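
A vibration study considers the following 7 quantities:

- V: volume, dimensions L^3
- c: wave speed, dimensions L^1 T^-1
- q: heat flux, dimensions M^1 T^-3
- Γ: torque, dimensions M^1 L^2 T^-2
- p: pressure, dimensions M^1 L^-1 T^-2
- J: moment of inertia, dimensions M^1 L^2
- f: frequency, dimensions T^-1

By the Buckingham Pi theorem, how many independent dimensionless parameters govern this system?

There are 7 variables and 3 base dimensions (M, L, T).
The dimension matrix has rank 3.
Independent dimensionless groups: 7 − 3 = 4.

4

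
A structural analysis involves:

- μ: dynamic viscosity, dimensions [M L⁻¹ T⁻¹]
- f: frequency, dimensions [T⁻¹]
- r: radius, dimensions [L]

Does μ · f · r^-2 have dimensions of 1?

no

Sum the exponent of each base dimension across the product:
  M: [μ]_M + [f]_M − 2·[r]_M = (1) + (0) − 2·(0) = 1
  L: [μ]_L + [f]_L − 2·[r]_L = (-1) + (0) − 2·(1) = -3
  T: [μ]_T + [f]_T − 2·[r]_T = (-1) + (-1) − 2·(0) = -2
Net dimensions [M L⁻³ T⁻²] ≠ [1] — not dimensionless.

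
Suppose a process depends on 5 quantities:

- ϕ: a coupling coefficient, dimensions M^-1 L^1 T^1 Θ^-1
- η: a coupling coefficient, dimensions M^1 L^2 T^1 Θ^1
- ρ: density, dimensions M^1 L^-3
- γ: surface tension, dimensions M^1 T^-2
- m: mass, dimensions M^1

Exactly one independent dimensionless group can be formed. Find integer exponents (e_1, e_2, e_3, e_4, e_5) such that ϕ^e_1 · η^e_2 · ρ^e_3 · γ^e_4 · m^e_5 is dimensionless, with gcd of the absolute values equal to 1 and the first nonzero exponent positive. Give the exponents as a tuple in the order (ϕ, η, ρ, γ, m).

M: e_1·(-1) + e_2·(1) + e_3·(1) + e_4·(1) + e_5·(1) = 0
L: e_1·(1) + e_2·(2) + e_3·(-3) + e_4·(0) + e_5·(0) = 0
T: e_1·(1) + e_2·(1) + e_3·(0) + e_4·(-2) + e_5·(0) = 0
Θ: e_1·(-1) + e_2·(1) + e_3·(0) + e_4·(0) + e_5·(0) = 0
Solving this homogeneous linear system for the smallest-integer solution (first nonzero entry positive) gives (1, 1, 1, 1, -2).

(1, 1, 1, 1, -2)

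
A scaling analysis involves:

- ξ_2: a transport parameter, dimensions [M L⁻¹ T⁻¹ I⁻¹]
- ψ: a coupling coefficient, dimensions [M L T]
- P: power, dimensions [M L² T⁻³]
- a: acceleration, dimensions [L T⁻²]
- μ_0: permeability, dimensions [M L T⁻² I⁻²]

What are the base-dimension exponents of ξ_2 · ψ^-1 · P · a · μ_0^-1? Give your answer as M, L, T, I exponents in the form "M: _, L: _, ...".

M: 0, L: 0, T: -5, I: 1

Collect each base-dimension exponent across the product:
  M: (1) − (1) + (1) + (0) − (1) = 0
  L: (-1) − (1) + (2) + (1) − (1) = 0
  T: (-1) − (1) + (-3) + (-2) − (-2) = -5
  I: (-1) − (0) + (0) + (0) − (-2) = 1
So the dimensions are [T⁻⁵ I].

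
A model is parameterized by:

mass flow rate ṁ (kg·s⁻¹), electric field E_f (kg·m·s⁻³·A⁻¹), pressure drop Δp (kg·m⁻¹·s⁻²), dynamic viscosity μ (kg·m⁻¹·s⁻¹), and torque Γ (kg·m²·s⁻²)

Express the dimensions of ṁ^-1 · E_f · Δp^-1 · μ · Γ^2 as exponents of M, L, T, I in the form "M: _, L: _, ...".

M: 2, L: 5, T: -5, I: -1

Collect each base-dimension exponent across the product:
  M: −(1) + (1) − (1) + (1) + 2·(1) = 2
  L: −(0) + (1) − (-1) + (-1) + 2·(2) = 5
  T: −(-1) + (-3) − (-2) + (-1) + 2·(-2) = -5
  I: −(0) + (-1) − (0) + (0) + 2·(0) = -1
So the dimensions are [M² L⁵ T⁻⁵ I⁻¹].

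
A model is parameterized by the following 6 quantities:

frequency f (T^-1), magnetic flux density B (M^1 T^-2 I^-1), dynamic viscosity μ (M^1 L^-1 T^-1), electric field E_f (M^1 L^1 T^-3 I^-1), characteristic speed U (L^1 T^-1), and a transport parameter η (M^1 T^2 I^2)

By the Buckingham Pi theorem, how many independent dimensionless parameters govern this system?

There are 6 variables and 4 base dimensions (M, L, T, I).
The dimension matrix has rank 4.
Independent dimensionless groups: 6 − 4 = 2.

2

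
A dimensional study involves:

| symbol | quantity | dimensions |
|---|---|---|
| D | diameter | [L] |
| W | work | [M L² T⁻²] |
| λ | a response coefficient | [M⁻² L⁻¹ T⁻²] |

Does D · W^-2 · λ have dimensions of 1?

Sum the exponent of each base dimension across the product:
  M: [D]_M − 2·[W]_M + [λ]_M = (0) − 2·(1) + (-2) = -4
  L: [D]_L − 2·[W]_L + [λ]_L = (1) − 2·(2) + (-1) = -4
  T: [D]_T − 2·[W]_T + [λ]_T = (0) − 2·(-2) + (-2) = 2
Net dimensions [M⁻⁴ L⁻⁴ T²] ≠ [1] — not dimensionless.

no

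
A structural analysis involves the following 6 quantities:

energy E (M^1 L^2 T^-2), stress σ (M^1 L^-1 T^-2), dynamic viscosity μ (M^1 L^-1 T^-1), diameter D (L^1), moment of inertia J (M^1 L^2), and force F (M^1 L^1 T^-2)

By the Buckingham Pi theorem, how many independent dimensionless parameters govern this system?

There are 6 variables and 3 base dimensions (M, L, T).
The dimension matrix has rank 3.
Independent dimensionless groups: 6 − 3 = 3.

3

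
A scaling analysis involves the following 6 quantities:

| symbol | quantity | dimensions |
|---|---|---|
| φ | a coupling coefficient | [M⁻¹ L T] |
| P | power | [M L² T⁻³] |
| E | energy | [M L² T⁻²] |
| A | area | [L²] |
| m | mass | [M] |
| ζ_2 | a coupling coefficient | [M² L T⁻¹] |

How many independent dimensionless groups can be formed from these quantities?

There are 6 variables and 3 base dimensions (M, L, T).
The dimension matrix has rank 3.
Independent dimensionless groups: 6 − 3 = 3.

3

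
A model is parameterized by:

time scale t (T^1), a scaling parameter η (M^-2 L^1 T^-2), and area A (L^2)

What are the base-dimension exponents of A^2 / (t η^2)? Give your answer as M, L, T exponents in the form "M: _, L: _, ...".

Collect each base-dimension exponent across the product:
  M: −(0) − 2·(-2) + 2·(0) = 4
  L: −(0) − 2·(1) + 2·(2) = 2
  T: −(1) − 2·(-2) + 2·(0) = 3
So the dimensions are [M⁴ L² T³].

M: 4, L: 2, T: 3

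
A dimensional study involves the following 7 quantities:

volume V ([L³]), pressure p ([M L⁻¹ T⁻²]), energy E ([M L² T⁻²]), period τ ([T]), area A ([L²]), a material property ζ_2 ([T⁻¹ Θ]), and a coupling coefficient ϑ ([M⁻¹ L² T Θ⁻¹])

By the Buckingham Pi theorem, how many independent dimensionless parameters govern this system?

There are 7 variables and 4 base dimensions (M, L, T, Θ).
The dimension matrix has rank 4.
Independent dimensionless groups: 7 − 4 = 3.

3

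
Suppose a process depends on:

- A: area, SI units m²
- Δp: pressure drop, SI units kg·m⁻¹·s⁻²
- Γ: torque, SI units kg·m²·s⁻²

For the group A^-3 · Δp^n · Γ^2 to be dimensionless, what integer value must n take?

-2

Balance the M exponent: (1)·n from Δp, plus −3·(0) + 2·(1) = 2 from the rest, must sum to zero.
n + 2 = 0, so n = -2.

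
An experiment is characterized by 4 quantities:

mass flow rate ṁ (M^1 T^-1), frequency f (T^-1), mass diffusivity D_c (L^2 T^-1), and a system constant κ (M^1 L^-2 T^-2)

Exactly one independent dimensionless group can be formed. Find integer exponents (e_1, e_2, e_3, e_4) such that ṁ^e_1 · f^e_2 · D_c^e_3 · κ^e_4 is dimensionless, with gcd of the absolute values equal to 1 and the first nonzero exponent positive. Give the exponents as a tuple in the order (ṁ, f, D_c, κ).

(1, 2, -1, -1)

M: e_1·(1) + e_2·(0) + e_3·(0) + e_4·(1) = 0
L: e_1·(0) + e_2·(0) + e_3·(2) + e_4·(-2) = 0
T: e_1·(-1) + e_2·(-1) + e_3·(-1) + e_4·(-2) = 0
Solving this homogeneous linear system for the smallest-integer solution (first nonzero entry positive) gives (1, 2, -1, -1).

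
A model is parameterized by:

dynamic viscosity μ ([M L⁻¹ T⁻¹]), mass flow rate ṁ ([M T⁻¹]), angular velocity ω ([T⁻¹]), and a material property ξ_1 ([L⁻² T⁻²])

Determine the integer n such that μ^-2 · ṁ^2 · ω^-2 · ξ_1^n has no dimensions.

Balance the L exponent: (-2)·n from ξ_1, plus −2·(-1) + 2·(0) − 2·(0) = 2 from the rest, must sum to zero.
-2n + 2 = 0, so n = 1.

1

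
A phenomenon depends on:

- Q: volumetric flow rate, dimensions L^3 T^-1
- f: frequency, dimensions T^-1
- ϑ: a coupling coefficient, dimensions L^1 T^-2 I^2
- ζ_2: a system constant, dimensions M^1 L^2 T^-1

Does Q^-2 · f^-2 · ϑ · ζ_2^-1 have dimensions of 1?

Sum the exponent of each base dimension across the product:
  M: −2·[Q]_M − 2·[f]_M + [ϑ]_M − [ζ_2]_M = −2·(0) − 2·(0) + (0) − (1) = -1
  L: −2·[Q]_L − 2·[f]_L + [ϑ]_L − [ζ_2]_L = −2·(3) − 2·(0) + (1) − (2) = -7
  T: −2·[Q]_T − 2·[f]_T + [ϑ]_T − [ζ_2]_T = −2·(-1) − 2·(-1) + (-2) − (-1) = 3
  I: −2·[Q]_I − 2·[f]_I + [ϑ]_I − [ζ_2]_I = −2·(0) − 2·(0) + (2) − (0) = 2
Net dimensions [M⁻¹ L⁻⁷ T³ I²] ≠ [1] — not dimensionless.

no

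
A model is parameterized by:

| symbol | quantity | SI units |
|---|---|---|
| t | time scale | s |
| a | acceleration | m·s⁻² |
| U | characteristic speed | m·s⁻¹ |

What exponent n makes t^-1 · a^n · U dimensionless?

Balance the L exponent: (1)·n from a, plus −(0) + (1) = 1 from the rest, must sum to zero.
n + 1 = 0, so n = -1.

-1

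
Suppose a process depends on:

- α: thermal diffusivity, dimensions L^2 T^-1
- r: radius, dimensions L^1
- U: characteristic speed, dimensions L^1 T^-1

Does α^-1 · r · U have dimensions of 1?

yes

Sum the exponent of each base dimension across the product:
  L: −[α]_L + [r]_L + [U]_L = −(2) + (1) + (1) = 0
  T: −[α]_T + [r]_T + [U]_T = −(-1) + (0) + (-1) = 0
All base exponents vanish — dimensionless.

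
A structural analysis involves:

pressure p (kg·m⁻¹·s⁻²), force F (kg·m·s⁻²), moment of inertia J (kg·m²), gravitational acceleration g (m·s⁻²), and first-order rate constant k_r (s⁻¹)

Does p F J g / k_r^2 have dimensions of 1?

no

Sum the exponent of each base dimension across the product:
  M: [p]_M + [F]_M + [J]_M + [g]_M − 2·[k_r]_M = (1) + (1) + (1) + (0) − 2·(0) = 3
  L: [p]_L + [F]_L + [J]_L + [g]_L − 2·[k_r]_L = (-1) + (1) + (2) + (1) − 2·(0) = 3
  T: [p]_T + [F]_T + [J]_T + [g]_T − 2·[k_r]_T = (-2) + (-2) + (0) + (-2) − 2·(-1) = -4
Net dimensions [M³ L³ T⁻⁴] ≠ [1] — not dimensionless.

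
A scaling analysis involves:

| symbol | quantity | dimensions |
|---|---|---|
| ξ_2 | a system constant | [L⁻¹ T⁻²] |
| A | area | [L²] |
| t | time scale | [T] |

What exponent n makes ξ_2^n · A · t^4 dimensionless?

Balance the L exponent: (-1)·n from ξ_2, plus (2) + 4·(0) = 2 from the rest, must sum to zero.
−n + 2 = 0, so n = 2.

2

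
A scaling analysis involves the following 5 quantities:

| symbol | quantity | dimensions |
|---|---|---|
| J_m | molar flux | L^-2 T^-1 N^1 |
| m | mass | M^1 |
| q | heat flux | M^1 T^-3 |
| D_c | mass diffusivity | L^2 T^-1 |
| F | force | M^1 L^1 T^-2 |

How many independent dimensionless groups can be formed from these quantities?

There are 5 variables and 4 base dimensions (M, L, T, N).
The dimension matrix has rank 4.
Independent dimensionless groups: 5 − 4 = 1.

1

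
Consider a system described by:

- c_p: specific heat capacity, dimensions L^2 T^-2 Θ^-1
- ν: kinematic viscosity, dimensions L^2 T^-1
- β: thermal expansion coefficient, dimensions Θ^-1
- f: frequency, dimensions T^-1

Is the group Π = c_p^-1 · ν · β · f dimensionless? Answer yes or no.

yes

Sum the exponent of each base dimension across the product:
  M: −[c_p]_M + [ν]_M + [β]_M + [f]_M = −(0) + (0) + (0) + (0) = 0
  L: −[c_p]_L + [ν]_L + [β]_L + [f]_L = −(2) + (2) + (0) + (0) = 0
  T: −[c_p]_T + [ν]_T + [β]_T + [f]_T = −(-2) + (-1) + (0) + (-1) = 0
  Θ: −[c_p]_Θ + [ν]_Θ + [β]_Θ + [f]_Θ = −(-1) + (0) + (-1) + (0) = 0
All base exponents vanish — dimensionless.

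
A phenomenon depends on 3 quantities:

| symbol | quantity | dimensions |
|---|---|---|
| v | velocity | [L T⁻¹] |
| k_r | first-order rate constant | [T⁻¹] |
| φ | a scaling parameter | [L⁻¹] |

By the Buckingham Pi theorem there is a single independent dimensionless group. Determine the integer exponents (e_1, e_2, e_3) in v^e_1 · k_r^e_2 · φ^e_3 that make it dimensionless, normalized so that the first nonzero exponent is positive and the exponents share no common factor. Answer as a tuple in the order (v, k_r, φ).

L: e_1·(1) + e_2·(0) + e_3·(-1) = 0
T: e_1·(-1) + e_2·(-1) + e_3·(0) = 0
Solving this homogeneous linear system for the smallest-integer solution (first nonzero entry positive) gives (1, -1, 1).

(1, -1, 1)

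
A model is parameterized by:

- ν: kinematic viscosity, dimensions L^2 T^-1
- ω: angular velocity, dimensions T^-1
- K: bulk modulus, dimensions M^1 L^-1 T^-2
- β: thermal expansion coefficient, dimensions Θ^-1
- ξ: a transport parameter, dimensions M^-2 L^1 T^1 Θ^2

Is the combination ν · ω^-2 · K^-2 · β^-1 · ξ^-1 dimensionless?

no

Sum the exponent of each base dimension across the product:
  M: [ν]_M − 2·[ω]_M − 2·[K]_M − [β]_M − [ξ]_M = (0) − 2·(0) − 2·(1) − (0) − (-2) = 0
  L: [ν]_L − 2·[ω]_L − 2·[K]_L − [β]_L − [ξ]_L = (2) − 2·(0) − 2·(-1) − (0) − (1) = 3
  T: [ν]_T − 2·[ω]_T − 2·[K]_T − [β]_T − [ξ]_T = (-1) − 2·(-1) − 2·(-2) − (0) − (1) = 4
  Θ: [ν]_Θ − 2·[ω]_Θ − 2·[K]_Θ − [β]_Θ − [ξ]_Θ = (0) − 2·(0) − 2·(0) − (-1) − (2) = -1
Net dimensions [L³ T⁴ Θ⁻¹] ≠ [1] — not dimensionless.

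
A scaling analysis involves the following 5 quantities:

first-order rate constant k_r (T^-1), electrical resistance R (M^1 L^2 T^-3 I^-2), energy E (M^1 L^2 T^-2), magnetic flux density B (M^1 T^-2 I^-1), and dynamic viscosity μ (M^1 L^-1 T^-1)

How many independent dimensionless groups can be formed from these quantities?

1

There are 5 variables and 4 base dimensions (M, L, T, I).
The dimension matrix has rank 4.
Independent dimensionless groups: 5 − 4 = 1.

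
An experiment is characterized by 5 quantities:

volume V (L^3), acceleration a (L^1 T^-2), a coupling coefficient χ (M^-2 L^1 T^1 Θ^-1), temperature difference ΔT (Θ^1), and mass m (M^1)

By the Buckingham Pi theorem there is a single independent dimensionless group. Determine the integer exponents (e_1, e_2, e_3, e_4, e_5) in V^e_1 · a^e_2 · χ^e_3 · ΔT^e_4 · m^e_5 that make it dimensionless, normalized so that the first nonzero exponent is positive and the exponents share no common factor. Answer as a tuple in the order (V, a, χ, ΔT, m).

M: e_1·(0) + e_2·(0) + e_3·(-2) + e_4·(0) + e_5·(1) = 0
L: e_1·(3) + e_2·(1) + e_3·(1) + e_4·(0) + e_5·(0) = 0
T: e_1·(0) + e_2·(-2) + e_3·(1) + e_4·(0) + e_5·(0) = 0
Θ: e_1·(0) + e_2·(0) + e_3·(-1) + e_4·(1) + e_5·(0) = 0
Solving this homogeneous linear system for the smallest-integer solution (first nonzero entry positive) gives (1, -1, -2, -2, -4).

(1, -1, -2, -2, -4)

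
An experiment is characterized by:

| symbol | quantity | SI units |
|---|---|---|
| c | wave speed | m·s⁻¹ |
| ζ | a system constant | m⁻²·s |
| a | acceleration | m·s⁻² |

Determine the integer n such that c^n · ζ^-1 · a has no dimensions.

-3

Balance the L exponent: (1)·n from c, plus −(-2) + (1) = 3 from the rest, must sum to zero.
n + 3 = 0, so n = -3.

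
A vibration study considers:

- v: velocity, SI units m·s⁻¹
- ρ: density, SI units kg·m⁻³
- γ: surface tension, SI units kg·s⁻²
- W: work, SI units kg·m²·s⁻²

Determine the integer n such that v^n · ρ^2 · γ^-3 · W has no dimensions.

Balance the L exponent: (1)·n from v, plus 2·(-3) − 3·(0) + (2) = -4 from the rest, must sum to zero.
n − 4 = 0, so n = 4.

4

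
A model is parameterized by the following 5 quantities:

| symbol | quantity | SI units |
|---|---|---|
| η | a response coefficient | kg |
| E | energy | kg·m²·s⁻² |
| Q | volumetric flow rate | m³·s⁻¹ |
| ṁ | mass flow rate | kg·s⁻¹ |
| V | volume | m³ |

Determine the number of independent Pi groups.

There are 5 variables and 3 base dimensions (M, L, T).
The dimension matrix has rank 3.
Independent dimensionless groups: 5 − 3 = 2.

2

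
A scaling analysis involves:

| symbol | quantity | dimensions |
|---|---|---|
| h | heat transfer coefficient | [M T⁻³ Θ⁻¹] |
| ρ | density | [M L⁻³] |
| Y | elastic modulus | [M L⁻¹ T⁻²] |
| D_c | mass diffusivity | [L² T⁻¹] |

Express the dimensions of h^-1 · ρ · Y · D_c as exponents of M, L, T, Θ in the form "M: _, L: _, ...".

M: 1, L: -2, T: 0, Θ: 1

Collect each base-dimension exponent across the product:
  M: −(1) + (1) + (1) + (0) = 1
  L: −(0) + (-3) + (-1) + (2) = -2
  T: −(-3) + (0) + (-2) + (-1) = 0
  Θ: −(-1) + (0) + (0) + (0) = 1
So the dimensions are [M L⁻² Θ].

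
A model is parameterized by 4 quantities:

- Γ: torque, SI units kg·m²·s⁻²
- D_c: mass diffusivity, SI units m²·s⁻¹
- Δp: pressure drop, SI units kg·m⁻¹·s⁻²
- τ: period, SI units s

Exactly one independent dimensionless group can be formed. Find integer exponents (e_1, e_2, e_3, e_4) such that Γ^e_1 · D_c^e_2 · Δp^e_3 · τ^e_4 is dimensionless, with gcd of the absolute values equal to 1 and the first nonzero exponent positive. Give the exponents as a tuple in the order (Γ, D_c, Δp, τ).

(2, -3, -2, -3)

M: e_1·(1) + e_2·(0) + e_3·(1) + e_4·(0) = 0
L: e_1·(2) + e_2·(2) + e_3·(-1) + e_4·(0) = 0
T: e_1·(-2) + e_2·(-1) + e_3·(-2) + e_4·(1) = 0
Solving this homogeneous linear system for the smallest-integer solution (first nonzero entry positive) gives (2, -3, -2, -3).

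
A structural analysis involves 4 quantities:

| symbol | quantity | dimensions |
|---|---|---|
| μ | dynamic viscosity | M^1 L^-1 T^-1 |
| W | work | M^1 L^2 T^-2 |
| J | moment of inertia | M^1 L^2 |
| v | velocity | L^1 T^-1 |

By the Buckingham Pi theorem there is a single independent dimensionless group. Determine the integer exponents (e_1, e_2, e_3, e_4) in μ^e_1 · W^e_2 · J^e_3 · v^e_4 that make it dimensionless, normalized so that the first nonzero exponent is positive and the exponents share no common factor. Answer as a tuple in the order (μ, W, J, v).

(1, -2, 1, 3)

M: e_1·(1) + e_2·(1) + e_3·(1) + e_4·(0) = 0
L: e_1·(-1) + e_2·(2) + e_3·(2) + e_4·(1) = 0
T: e_1·(-1) + e_2·(-2) + e_3·(0) + e_4·(-1) = 0
Solving this homogeneous linear system for the smallest-integer solution (first nonzero entry positive) gives (1, -2, 1, 3).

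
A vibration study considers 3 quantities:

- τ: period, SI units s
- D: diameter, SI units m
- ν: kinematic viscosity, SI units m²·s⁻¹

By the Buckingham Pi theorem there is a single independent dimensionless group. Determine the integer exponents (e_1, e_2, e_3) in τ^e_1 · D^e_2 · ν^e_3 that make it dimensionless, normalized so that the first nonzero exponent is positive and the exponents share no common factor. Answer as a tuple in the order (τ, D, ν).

(1, -2, 1)

L: e_1·(0) + e_2·(1) + e_3·(2) = 0
T: e_1·(1) + e_2·(0) + e_3·(-1) = 0
Solving this homogeneous linear system for the smallest-integer solution (first nonzero entry positive) gives (1, -2, 1).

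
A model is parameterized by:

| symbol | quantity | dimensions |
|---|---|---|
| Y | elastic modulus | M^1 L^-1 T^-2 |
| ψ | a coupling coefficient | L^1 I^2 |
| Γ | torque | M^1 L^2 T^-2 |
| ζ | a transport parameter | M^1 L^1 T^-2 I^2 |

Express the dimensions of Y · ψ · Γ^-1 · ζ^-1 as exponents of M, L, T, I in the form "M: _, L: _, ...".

Collect each base-dimension exponent across the product:
  M: (1) + (0) − (1) − (1) = -1
  L: (-1) + (1) − (2) − (1) = -3
  T: (-2) + (0) − (-2) − (-2) = 2
  I: (0) + (2) − (0) − (2) = 0
So the dimensions are [M⁻¹ L⁻³ T²].

M: -1, L: -3, T: 2, I: 0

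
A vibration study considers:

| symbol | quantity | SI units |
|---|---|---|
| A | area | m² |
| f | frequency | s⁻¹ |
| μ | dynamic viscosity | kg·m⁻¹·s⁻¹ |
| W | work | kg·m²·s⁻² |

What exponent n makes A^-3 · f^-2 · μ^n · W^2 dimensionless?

Balance the M exponent: (1)·n from μ, plus −3·(0) − 2·(0) + 2·(1) = 2 from the rest, must sum to zero.
n + 2 = 0, so n = -2.

-2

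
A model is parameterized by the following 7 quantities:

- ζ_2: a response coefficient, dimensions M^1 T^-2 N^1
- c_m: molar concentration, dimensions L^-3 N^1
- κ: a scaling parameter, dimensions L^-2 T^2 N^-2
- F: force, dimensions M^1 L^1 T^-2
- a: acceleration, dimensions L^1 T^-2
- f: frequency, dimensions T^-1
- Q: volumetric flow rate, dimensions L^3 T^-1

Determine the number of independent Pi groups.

There are 7 variables and 4 base dimensions (M, L, T, N).
The dimension matrix has rank 4.
Independent dimensionless groups: 7 − 4 = 3.

3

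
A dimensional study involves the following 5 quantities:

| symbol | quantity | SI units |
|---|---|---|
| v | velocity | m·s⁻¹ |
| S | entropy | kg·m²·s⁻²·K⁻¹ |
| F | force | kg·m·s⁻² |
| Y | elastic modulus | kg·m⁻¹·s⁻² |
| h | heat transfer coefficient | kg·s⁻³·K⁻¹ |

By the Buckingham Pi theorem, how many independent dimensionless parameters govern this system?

1

There are 5 variables and 4 base dimensions (M, L, T, Θ).
The dimension matrix has rank 4.
Independent dimensionless groups: 5 − 4 = 1.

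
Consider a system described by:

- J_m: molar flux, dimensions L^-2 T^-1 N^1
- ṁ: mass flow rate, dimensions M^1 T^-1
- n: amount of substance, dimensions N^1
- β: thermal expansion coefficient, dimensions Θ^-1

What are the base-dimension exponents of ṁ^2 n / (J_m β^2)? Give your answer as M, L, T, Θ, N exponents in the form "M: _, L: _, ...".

Collect each base-dimension exponent across the product:
  M: −(0) + 2·(1) + (0) − 2·(0) = 2
  L: −(-2) + 2·(0) + (0) − 2·(0) = 2
  T: −(-1) + 2·(-1) + (0) − 2·(0) = -1
  Θ: −(0) + 2·(0) + (0) − 2·(-1) = 2
  N: −(1) + 2·(0) + (1) − 2·(0) = 0
So the dimensions are [M² L² T⁻¹ Θ²].

M: 2, L: 2, T: -1, Θ: 2, N: 0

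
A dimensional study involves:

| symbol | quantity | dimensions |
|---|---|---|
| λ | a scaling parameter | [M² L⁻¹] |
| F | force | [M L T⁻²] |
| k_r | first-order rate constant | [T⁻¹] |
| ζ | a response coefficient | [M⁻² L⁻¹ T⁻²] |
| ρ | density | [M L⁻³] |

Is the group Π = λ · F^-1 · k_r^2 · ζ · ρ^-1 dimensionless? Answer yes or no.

no

Sum the exponent of each base dimension across the product:
  M: [λ]_M − [F]_M + 2·[k_r]_M + [ζ]_M − [ρ]_M = (2) − (1) + 2·(0) + (-2) − (1) = -2
  L: [λ]_L − [F]_L + 2·[k_r]_L + [ζ]_L − [ρ]_L = (-1) − (1) + 2·(0) + (-1) − (-3) = 0
  T: [λ]_T − [F]_T + 2·[k_r]_T + [ζ]_T − [ρ]_T = (0) − (-2) + 2·(-1) + (-2) − (0) = -2
Net dimensions [M⁻² T⁻²] ≠ [1] — not dimensionless.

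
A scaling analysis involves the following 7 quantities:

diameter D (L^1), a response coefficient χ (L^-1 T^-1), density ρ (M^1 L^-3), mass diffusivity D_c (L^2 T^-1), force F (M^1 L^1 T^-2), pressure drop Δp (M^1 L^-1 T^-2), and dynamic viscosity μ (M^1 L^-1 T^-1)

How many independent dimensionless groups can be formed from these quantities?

There are 7 variables and 3 base dimensions (M, L, T).
The dimension matrix has rank 3.
Independent dimensionless groups: 7 − 3 = 4.

4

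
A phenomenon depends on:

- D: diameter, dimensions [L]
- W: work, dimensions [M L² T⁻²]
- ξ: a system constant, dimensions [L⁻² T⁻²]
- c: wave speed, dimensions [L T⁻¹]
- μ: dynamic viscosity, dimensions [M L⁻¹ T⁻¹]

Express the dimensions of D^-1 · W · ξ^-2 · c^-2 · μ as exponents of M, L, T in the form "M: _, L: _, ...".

Collect each base-dimension exponent across the product:
  M: −(0) + (1) − 2·(0) − 2·(0) + (1) = 2
  L: −(1) + (2) − 2·(-2) − 2·(1) + (-1) = 2
  T: −(0) + (-2) − 2·(-2) − 2·(-1) + (-1) = 3
So the dimensions are [M² L² T³].

M: 2, L: 2, T: 3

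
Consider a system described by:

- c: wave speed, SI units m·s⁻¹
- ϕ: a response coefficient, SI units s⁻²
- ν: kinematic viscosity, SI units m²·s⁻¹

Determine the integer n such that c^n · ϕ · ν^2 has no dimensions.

Balance the L exponent: (1)·n from c, plus (0) + 2·(2) = 4 from the rest, must sum to zero.
n + 4 = 0, so n = -4.

-4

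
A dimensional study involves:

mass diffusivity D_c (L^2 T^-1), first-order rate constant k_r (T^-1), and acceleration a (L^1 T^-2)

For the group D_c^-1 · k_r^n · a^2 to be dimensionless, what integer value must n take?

Balance the T exponent: (-1)·n from k_r, plus −(-1) + 2·(-2) = -3 from the rest, must sum to zero.
−n − 3 = 0, so n = -3.

-3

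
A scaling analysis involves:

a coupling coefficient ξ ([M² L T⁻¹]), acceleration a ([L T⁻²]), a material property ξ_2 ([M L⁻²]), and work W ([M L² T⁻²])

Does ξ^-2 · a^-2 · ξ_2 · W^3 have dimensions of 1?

Sum the exponent of each base dimension across the product:
  M: −2·[ξ]_M − 2·[a]_M + [ξ_2]_M + 3·[W]_M = −2·(2) − 2·(0) + (1) + 3·(1) = 0
  L: −2·[ξ]_L − 2·[a]_L + [ξ_2]_L + 3·[W]_L = −2·(1) − 2·(1) + (-2) + 3·(2) = 0
  T: −2·[ξ]_T − 2·[a]_T + [ξ_2]_T + 3·[W]_T = −2·(-1) − 2·(-2) + (0) + 3·(-2) = 0
All base exponents vanish — dimensionless.

yes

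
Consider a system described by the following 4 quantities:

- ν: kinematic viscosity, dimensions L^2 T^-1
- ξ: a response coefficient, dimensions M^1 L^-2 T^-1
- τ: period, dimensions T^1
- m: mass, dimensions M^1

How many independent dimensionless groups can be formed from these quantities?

There are 4 variables and 3 base dimensions (M, L, T).
The dimension matrix has rank 3.
Independent dimensionless groups: 4 − 3 = 1.

1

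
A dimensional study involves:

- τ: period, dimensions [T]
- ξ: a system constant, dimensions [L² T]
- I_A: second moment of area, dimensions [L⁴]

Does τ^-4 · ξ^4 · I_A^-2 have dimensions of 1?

yes

Sum the exponent of each base dimension across the product:
  L: −4·[τ]_L + 4·[ξ]_L − 2·[I_A]_L = −4·(0) + 4·(2) − 2·(4) = 0
  T: −4·[τ]_T + 4·[ξ]_T − 2·[I_A]_T = −4·(1) + 4·(1) − 2·(0) = 0
All base exponents vanish — dimensionless.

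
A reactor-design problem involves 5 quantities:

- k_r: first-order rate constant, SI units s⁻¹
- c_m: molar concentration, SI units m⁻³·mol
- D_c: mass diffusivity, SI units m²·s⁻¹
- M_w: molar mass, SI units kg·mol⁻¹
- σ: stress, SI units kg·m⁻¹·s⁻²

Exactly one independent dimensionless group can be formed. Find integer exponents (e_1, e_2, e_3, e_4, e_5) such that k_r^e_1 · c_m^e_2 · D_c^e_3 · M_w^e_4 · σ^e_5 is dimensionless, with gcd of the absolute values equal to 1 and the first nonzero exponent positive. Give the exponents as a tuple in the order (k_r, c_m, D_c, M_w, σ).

M: e_1·(0) + e_2·(0) + e_3·(0) + e_4·(1) + e_5·(1) = 0
L: e_1·(0) + e_2·(-3) + e_3·(2) + e_4·(0) + e_5·(-1) = 0
T: e_1·(-1) + e_2·(0) + e_3·(-1) + e_4·(0) + e_5·(-2) = 0
N: e_1·(0) + e_2·(1) + e_3·(0) + e_4·(-1) + e_5·(0) = 0
Solving this homogeneous linear system for the smallest-integer solution (first nonzero entry positive) gives (1, 1, 1, 1, -1).

(1, 1, 1, 1, -1)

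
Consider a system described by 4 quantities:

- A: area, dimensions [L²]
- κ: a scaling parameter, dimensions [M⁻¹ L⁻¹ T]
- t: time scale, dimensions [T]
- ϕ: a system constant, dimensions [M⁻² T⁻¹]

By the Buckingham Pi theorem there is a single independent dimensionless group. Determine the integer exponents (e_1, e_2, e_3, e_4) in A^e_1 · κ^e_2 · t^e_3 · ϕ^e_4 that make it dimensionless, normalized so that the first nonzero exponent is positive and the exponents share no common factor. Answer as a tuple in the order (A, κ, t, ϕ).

M: e_1·(0) + e_2·(-1) + e_3·(0) + e_4·(-2) = 0
L: e_1·(2) + e_2·(-1) + e_3·(0) + e_4·(0) = 0
T: e_1·(0) + e_2·(1) + e_3·(1) + e_4·(-1) = 0
Solving this homogeneous linear system for the smallest-integer solution (first nonzero entry positive) gives (1, 2, -3, -1).

(1, 2, -3, -1)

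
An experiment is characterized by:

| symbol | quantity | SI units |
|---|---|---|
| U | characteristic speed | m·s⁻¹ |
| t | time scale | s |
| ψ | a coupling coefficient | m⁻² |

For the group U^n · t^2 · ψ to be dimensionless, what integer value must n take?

2

Balance the L exponent: (1)·n from U, plus 2·(0) + (-2) = -2 from the rest, must sum to zero.
n − 2 = 0, so n = 2.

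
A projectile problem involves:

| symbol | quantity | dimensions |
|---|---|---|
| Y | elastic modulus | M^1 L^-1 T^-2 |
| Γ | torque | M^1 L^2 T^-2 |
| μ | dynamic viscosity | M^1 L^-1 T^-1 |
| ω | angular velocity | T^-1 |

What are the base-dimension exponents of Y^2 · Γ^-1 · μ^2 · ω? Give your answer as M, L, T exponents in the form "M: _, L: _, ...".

M: 3, L: -6, T: -5

Collect each base-dimension exponent across the product:
  M: 2·(1) − (1) + 2·(1) + (0) = 3
  L: 2·(-1) − (2) + 2·(-1) + (0) = -6
  T: 2·(-2) − (-2) + 2·(-1) + (-1) = -5
So the dimensions are [M³ L⁻⁶ T⁻⁵].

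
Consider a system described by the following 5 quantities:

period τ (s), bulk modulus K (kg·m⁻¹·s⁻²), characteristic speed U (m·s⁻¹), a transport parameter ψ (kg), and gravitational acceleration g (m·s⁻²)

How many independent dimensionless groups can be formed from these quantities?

There are 5 variables and 3 base dimensions (M, L, T).
The dimension matrix has rank 3.
Independent dimensionless groups: 5 − 3 = 2.

2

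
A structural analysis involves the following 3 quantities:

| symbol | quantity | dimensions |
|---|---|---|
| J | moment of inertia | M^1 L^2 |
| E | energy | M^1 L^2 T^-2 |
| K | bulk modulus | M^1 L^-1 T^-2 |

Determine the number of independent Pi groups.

There are 3 variables and 3 base dimensions (M, L, T).
The dimension matrix has rank 3.
Independent dimensionless groups: 3 − 3 = 0.

0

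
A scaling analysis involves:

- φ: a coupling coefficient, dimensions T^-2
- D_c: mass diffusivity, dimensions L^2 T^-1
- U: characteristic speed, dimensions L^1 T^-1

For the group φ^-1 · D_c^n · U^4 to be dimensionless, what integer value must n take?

-2

Balance the L exponent: (2)·n from D_c, plus −(0) + 4·(1) = 4 from the rest, must sum to zero.
2n + 4 = 0, so n = -2.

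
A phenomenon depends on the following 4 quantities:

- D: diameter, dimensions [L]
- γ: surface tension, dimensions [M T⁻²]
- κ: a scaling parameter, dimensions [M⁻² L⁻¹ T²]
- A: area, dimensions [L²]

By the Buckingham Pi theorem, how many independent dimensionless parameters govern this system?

There are 4 variables and 3 base dimensions (M, L, T).
The dimension matrix has rank 3.
Independent dimensionless groups: 4 − 3 = 1.

1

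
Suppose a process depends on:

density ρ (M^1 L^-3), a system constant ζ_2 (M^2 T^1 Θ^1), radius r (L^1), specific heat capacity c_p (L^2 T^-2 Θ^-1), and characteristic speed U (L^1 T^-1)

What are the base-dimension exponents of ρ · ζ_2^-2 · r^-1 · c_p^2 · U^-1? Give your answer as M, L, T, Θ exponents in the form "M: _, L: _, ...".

M: -3, L: -1, T: -5, Θ: -4

Collect each base-dimension exponent across the product:
  M: (1) − 2·(2) − (0) + 2·(0) − (0) = -3
  L: (-3) − 2·(0) − (1) + 2·(2) − (1) = -1
  T: (0) − 2·(1) − (0) + 2·(-2) − (-1) = -5
  Θ: (0) − 2·(1) − (0) + 2·(-1) − (0) = -4
So the dimensions are [M⁻³ L⁻¹ T⁻⁵ Θ⁻⁴].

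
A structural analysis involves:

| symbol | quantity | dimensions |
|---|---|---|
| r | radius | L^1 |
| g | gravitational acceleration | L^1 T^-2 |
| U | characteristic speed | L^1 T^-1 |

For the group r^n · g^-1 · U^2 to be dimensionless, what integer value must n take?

-1

Balance the L exponent: (1)·n from r, plus −(1) + 2·(1) = 1 from the rest, must sum to zero.
n + 1 = 0, so n = -1.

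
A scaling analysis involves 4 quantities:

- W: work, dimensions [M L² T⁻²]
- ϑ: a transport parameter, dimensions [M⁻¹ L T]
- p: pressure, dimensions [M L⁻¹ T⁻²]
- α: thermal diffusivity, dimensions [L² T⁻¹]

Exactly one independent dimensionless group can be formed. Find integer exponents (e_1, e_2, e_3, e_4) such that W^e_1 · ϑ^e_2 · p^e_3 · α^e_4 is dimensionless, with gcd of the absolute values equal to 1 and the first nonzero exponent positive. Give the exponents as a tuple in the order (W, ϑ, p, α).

M: e_1·(1) + e_2·(-1) + e_3·(1) + e_4·(0) = 0
L: e_1·(2) + e_2·(1) + e_3·(-1) + e_4·(2) = 0
T: e_1·(-2) + e_2·(1) + e_3·(-2) + e_4·(-1) = 0
Solving this homogeneous linear system for the smallest-integer solution (first nonzero entry positive) gives (2, 3, 1, -3).

(2, 3, 1, -3)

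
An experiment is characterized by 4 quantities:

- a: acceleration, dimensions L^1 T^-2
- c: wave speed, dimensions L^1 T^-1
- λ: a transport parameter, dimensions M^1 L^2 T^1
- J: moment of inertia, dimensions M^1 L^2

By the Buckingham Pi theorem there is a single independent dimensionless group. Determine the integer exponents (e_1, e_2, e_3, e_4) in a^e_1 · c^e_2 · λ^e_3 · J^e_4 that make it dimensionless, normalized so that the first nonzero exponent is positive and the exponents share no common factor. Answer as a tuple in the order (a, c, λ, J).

M: e_1·(0) + e_2·(0) + e_3·(1) + e_4·(1) = 0
L: e_1·(1) + e_2·(1) + e_3·(2) + e_4·(2) = 0
T: e_1·(-2) + e_2·(-1) + e_3·(1) + e_4·(0) = 0
Solving this homogeneous linear system for the smallest-integer solution (first nonzero entry positive) gives (1, -1, 1, -1).

(1, -1, 1, -1)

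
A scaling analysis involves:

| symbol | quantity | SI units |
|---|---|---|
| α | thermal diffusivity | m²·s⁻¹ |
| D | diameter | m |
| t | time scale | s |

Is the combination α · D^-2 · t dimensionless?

Sum the exponent of each base dimension across the product:
  M: [α]_M − 2·[D]_M + [t]_M = (0) − 2·(0) + (0) = 0
  L: [α]_L − 2·[D]_L + [t]_L = (2) − 2·(1) + (0) = 0
  T: [α]_T − 2·[D]_T + [t]_T = (-1) − 2·(0) + (1) = 0
  Θ: [α]_Θ − 2·[D]_Θ + [t]_Θ = (0) − 2·(0) + (0) = 0
All base exponents vanish — dimensionless.

yes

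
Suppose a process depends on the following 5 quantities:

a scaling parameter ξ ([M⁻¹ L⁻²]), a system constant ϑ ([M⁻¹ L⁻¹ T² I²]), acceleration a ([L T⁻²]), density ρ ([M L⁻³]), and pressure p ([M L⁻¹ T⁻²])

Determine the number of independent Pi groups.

1

There are 5 variables and 4 base dimensions (M, L, T, I).
The dimension matrix has rank 4.
Independent dimensionless groups: 5 − 4 = 1.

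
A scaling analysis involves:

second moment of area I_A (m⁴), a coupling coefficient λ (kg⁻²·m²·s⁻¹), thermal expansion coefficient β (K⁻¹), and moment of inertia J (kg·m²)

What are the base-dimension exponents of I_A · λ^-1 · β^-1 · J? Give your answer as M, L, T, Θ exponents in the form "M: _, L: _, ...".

Collect each base-dimension exponent across the product:
  M: (0) − (-2) − (0) + (1) = 3
  L: (4) − (2) − (0) + (2) = 4
  T: (0) − (-1) − (0) + (0) = 1
  Θ: (0) − (0) − (-1) + (0) = 1
So the dimensions are [M³ L⁴ T Θ].

M: 3, L: 4, T: 1, Θ: 1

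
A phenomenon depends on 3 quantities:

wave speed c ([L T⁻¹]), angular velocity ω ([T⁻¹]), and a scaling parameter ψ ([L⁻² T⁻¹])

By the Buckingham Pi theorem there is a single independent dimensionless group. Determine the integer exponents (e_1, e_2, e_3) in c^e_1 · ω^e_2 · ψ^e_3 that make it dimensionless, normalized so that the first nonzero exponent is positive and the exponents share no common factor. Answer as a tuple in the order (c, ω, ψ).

(2, -3, 1)

L: e_1·(1) + e_2·(0) + e_3·(-2) = 0
T: e_1·(-1) + e_2·(-1) + e_3·(-1) = 0
Solving this homogeneous linear system for the smallest-integer solution (first nonzero entry positive) gives (2, -3, 1).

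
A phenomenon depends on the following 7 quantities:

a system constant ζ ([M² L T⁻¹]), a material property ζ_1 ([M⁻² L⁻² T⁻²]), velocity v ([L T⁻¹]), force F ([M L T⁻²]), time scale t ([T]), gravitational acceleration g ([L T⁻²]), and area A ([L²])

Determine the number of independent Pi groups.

There are 7 variables and 3 base dimensions (M, L, T).
The dimension matrix has rank 3.
Independent dimensionless groups: 7 − 3 = 4.

4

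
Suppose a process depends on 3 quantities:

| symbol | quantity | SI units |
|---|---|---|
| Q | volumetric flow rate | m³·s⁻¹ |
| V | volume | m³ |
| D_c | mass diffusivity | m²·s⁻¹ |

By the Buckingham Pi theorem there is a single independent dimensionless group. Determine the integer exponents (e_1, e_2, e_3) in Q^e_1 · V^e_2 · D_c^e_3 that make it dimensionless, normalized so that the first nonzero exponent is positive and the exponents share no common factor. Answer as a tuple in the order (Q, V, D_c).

(3, -1, -3)

L: e_1·(3) + e_2·(3) + e_3·(2) = 0
T: e_1·(-1) + e_2·(0) + e_3·(-1) = 0
Solving this homogeneous linear system for the smallest-integer solution (first nonzero entry positive) gives (3, -1, -3).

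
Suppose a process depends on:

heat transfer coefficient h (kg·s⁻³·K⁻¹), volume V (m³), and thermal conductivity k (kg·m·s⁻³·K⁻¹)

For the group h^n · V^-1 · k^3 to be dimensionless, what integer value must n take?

Balance the M exponent: (1)·n from h, plus −(0) + 3·(1) = 3 from the rest, must sum to zero.
n + 3 = 0, so n = -3.

-3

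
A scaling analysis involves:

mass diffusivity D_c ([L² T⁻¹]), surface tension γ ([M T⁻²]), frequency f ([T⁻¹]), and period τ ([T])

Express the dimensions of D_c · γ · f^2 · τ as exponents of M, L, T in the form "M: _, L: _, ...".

Collect each base-dimension exponent across the product:
  M: (0) + (1) + 2·(0) + (0) = 1
  L: (2) + (0) + 2·(0) + (0) = 2
  T: (-1) + (-2) + 2·(-1) + (1) = -4
So the dimensions are [M L² T⁻⁴].

M: 1, L: 2, T: -4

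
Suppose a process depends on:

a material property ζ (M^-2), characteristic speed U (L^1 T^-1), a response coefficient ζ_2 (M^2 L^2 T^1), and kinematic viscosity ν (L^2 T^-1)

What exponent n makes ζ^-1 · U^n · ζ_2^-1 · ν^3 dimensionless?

Balance the L exponent: (1)·n from U, plus −(0) − (2) + 3·(2) = 4 from the rest, must sum to zero.
n + 4 = 0, so n = -4.

-4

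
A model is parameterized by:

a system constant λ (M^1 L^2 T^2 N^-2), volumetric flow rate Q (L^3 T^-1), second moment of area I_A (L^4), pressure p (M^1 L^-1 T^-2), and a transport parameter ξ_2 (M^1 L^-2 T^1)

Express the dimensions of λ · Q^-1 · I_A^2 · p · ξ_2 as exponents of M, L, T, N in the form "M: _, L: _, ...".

Collect each base-dimension exponent across the product:
  M: (1) − (0) + 2·(0) + (1) + (1) = 3
  L: (2) − (3) + 2·(4) + (-1) + (-2) = 4
  T: (2) − (-1) + 2·(0) + (-2) + (1) = 2
  N: (-2) − (0) + 2·(0) + (0) + (0) = -2
So the dimensions are [M³ L⁴ T² N⁻²].

M: 3, L: 4, T: 2, N: -2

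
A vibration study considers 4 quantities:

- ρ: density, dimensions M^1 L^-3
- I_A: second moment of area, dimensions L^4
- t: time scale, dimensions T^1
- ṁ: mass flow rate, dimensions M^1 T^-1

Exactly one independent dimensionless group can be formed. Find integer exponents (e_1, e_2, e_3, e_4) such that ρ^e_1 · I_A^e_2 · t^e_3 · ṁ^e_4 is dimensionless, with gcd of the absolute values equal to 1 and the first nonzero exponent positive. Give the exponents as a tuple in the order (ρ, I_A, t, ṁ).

M: e_1·(1) + e_2·(0) + e_3·(0) + e_4·(1) = 0
L: e_1·(-3) + e_2·(4) + e_3·(0) + e_4·(0) = 0
T: e_1·(0) + e_2·(0) + e_3·(1) + e_4·(-1) = 0
Solving this homogeneous linear system for the smallest-integer solution (first nonzero entry positive) gives (4, 3, -4, -4).

(4, 3, -4, -4)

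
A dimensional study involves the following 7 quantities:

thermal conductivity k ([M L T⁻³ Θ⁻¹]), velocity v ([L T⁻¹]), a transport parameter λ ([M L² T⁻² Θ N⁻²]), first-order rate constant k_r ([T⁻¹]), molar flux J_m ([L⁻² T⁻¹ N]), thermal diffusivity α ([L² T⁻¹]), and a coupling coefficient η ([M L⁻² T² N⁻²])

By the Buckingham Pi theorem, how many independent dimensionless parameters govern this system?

2

There are 7 variables and 5 base dimensions (M, L, T, Θ, N).
The dimension matrix has rank 5.
Independent dimensionless groups: 7 − 5 = 2.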